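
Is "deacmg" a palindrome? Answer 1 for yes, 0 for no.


Input: deacmg
Reversed: gmcaed
  Compare pos 0 ('d') with pos 5 ('g'): MISMATCH
  Compare pos 1 ('e') with pos 4 ('m'): MISMATCH
  Compare pos 2 ('a') with pos 3 ('c'): MISMATCH
Result: not a palindrome

0


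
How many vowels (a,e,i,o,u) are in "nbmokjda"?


Input: nbmokjda
Checking each character:
  'n' at position 0: consonant
  'b' at position 1: consonant
  'm' at position 2: consonant
  'o' at position 3: vowel (running total: 1)
  'k' at position 4: consonant
  'j' at position 5: consonant
  'd' at position 6: consonant
  'a' at position 7: vowel (running total: 2)
Total vowels: 2

2


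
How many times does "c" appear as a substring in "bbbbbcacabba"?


Searching for "c" in "bbbbbcacabba"
Scanning each position:
  Position 0: "b" => no
  Position 1: "b" => no
  Position 2: "b" => no
  Position 3: "b" => no
  Position 4: "b" => no
  Position 5: "c" => MATCH
  Position 6: "a" => no
  Position 7: "c" => MATCH
  Position 8: "a" => no
  Position 9: "b" => no
  Position 10: "b" => no
  Position 11: "a" => no
Total occurrences: 2

2


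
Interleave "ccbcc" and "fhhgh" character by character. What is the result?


Interleaving "ccbcc" and "fhhgh":
  Position 0: 'c' from first, 'f' from second => "cf"
  Position 1: 'c' from first, 'h' from second => "ch"
  Position 2: 'b' from first, 'h' from second => "bh"
  Position 3: 'c' from first, 'g' from second => "cg"
  Position 4: 'c' from first, 'h' from second => "ch"
Result: cfchbhcgch

cfchbhcgch


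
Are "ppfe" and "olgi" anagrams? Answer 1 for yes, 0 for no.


Strings: "ppfe", "olgi"
Sorted first:  efpp
Sorted second: gilo
Differ at position 0: 'e' vs 'g' => not anagrams

0


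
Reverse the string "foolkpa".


Input: foolkpa
Reading characters right to left:
  Position 6: 'a'
  Position 5: 'p'
  Position 4: 'k'
  Position 3: 'l'
  Position 2: 'o'
  Position 1: 'o'
  Position 0: 'f'
Reversed: apkloof

apkloof


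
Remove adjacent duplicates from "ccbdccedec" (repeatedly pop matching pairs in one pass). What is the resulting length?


Input: ccbdccedec
Stack-based adjacent duplicate removal:
  Read 'c': push. Stack: c
  Read 'c': matches stack top 'c' => pop. Stack: (empty)
  Read 'b': push. Stack: b
  Read 'd': push. Stack: bd
  Read 'c': push. Stack: bdc
  Read 'c': matches stack top 'c' => pop. Stack: bd
  Read 'e': push. Stack: bde
  Read 'd': push. Stack: bded
  Read 'e': push. Stack: bdede
  Read 'c': push. Stack: bdedec
Final stack: "bdedec" (length 6)

6


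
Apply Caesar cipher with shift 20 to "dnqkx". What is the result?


Caesar cipher: shift "dnqkx" by 20
  'd' (pos 3) + 20 = pos 23 = 'x'
  'n' (pos 13) + 20 = pos 7 = 'h'
  'q' (pos 16) + 20 = pos 10 = 'k'
  'k' (pos 10) + 20 = pos 4 = 'e'
  'x' (pos 23) + 20 = pos 17 = 'r'
Result: xhker

xhker


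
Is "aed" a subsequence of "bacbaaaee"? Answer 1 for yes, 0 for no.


Check if "aed" is a subsequence of "bacbaaaee"
Greedy scan:
  Position 0 ('b'): no match needed
  Position 1 ('a'): matches sub[0] = 'a'
  Position 2 ('c'): no match needed
  Position 3 ('b'): no match needed
  Position 4 ('a'): no match needed
  Position 5 ('a'): no match needed
  Position 6 ('a'): no match needed
  Position 7 ('e'): matches sub[1] = 'e'
  Position 8 ('e'): no match needed
Only matched 2/3 characters => not a subsequence

0


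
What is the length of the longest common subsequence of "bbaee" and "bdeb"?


LCS of "bbaee" and "bdeb"
DP table:
           b    d    e    b
      0    0    0    0    0
  b   0    1    1    1    1
  b   0    1    1    1    2
  a   0    1    1    1    2
  e   0    1    1    2    2
  e   0    1    1    2    2
LCS length = dp[5][4] = 2

2


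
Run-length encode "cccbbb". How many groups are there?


Input: cccbbb
Scanning for consecutive runs:
  Group 1: 'c' x 3 (positions 0-2)
  Group 2: 'b' x 3 (positions 3-5)
Total groups: 2

2


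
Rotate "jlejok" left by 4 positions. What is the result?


Input: "jlejok", rotate left by 4
First 4 characters: "jlej"
Remaining characters: "ok"
Concatenate remaining + first: "ok" + "jlej" = "okjlej"

okjlej


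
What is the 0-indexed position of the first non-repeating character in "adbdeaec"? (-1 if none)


Input: adbdeaec
Character frequencies:
  'a': 2
  'b': 1
  'c': 1
  'd': 2
  'e': 2
Scanning left to right for freq == 1:
  Position 0 ('a'): freq=2, skip
  Position 1 ('d'): freq=2, skip
  Position 2 ('b'): unique! => answer = 2

2


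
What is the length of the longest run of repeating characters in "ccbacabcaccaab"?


Input: "ccbacabcaccaab"
Scanning for longest run:
  Position 1 ('c'): continues run of 'c', length=2
  Position 2 ('b'): new char, reset run to 1
  Position 3 ('a'): new char, reset run to 1
  Position 4 ('c'): new char, reset run to 1
  Position 5 ('a'): new char, reset run to 1
  Position 6 ('b'): new char, reset run to 1
  Position 7 ('c'): new char, reset run to 1
  Position 8 ('a'): new char, reset run to 1
  Position 9 ('c'): new char, reset run to 1
  Position 10 ('c'): continues run of 'c', length=2
  Position 11 ('a'): new char, reset run to 1
  Position 12 ('a'): continues run of 'a', length=2
  Position 13 ('b'): new char, reset run to 1
Longest run: 'c' with length 2

2


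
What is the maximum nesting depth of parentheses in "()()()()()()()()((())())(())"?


Input: "()()()()()()()()((())())(())"
Tracking depth:
  Position 0 '(': depth becomes 1
  Position 1 ')': depth becomes 0
  Position 2 '(': depth becomes 1
  Position 3 ')': depth becomes 0
  Position 4 '(': depth becomes 1
  Position 5 ')': depth becomes 0
  Position 6 '(': depth becomes 1
  Position 7 ')': depth becomes 0
  Position 8 '(': depth becomes 1
  Position 9 ')': depth becomes 0
  Position 10 '(': depth becomes 1
  Position 11 ')': depth becomes 0
  Position 12 '(': depth becomes 1
  Position 13 ')': depth becomes 0
  Position 14 '(': depth becomes 1
  Position 15 ')': depth becomes 0
  Position 16 '(': depth becomes 1
  Position 17 '(': depth becomes 2
  Position 18 '(': depth becomes 3
  Position 19 ')': depth becomes 2
  Position 20 ')': depth becomes 1
  Position 21 '(': depth becomes 2
  Position 22 ')': depth becomes 1
  Position 23 ')': depth becomes 0
  Position 24 '(': depth becomes 1
  Position 25 '(': depth becomes 2
  Position 26 ')': depth becomes 1
  Position 27 ')': depth becomes 0
Maximum depth reached: 3

3


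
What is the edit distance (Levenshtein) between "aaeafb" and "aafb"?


Computing edit distance: "aaeafb" -> "aafb"
DP table:
           a    a    f    b
      0    1    2    3    4
  a   1    0    1    2    3
  a   2    1    0    1    2
  e   3    2    1    1    2
  a   4    3    2    2    2
  f   5    4    3    2    3
  b   6    5    4    3    2
Edit distance = dp[6][4] = 2

2


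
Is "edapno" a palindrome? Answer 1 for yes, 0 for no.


Input: edapno
Reversed: onpade
  Compare pos 0 ('e') with pos 5 ('o'): MISMATCH
  Compare pos 1 ('d') with pos 4 ('n'): MISMATCH
  Compare pos 2 ('a') with pos 3 ('p'): MISMATCH
Result: not a palindrome

0


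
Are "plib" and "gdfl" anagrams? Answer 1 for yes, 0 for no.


Strings: "plib", "gdfl"
Sorted first:  bilp
Sorted second: dfgl
Differ at position 0: 'b' vs 'd' => not anagrams

0


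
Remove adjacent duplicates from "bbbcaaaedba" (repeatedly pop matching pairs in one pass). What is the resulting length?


Input: bbbcaaaedba
Stack-based adjacent duplicate removal:
  Read 'b': push. Stack: b
  Read 'b': matches stack top 'b' => pop. Stack: (empty)
  Read 'b': push. Stack: b
  Read 'c': push. Stack: bc
  Read 'a': push. Stack: bca
  Read 'a': matches stack top 'a' => pop. Stack: bc
  Read 'a': push. Stack: bca
  Read 'e': push. Stack: bcae
  Read 'd': push. Stack: bcaed
  Read 'b': push. Stack: bcaedb
  Read 'a': push. Stack: bcaedba
Final stack: "bcaedba" (length 7)

7


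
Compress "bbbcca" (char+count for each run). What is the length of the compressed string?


Input: bbbcca
Runs:
  'b' x 3 => "b3"
  'c' x 2 => "c2"
  'a' x 1 => "a1"
Compressed: "b3c2a1"
Compressed length: 6

6


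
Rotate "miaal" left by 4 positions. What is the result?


Input: "miaal", rotate left by 4
First 4 characters: "miaa"
Remaining characters: "l"
Concatenate remaining + first: "l" + "miaa" = "lmiaa"

lmiaa


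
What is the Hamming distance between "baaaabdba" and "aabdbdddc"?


Comparing "baaaabdba" and "aabdbdddc" position by position:
  Position 0: 'b' vs 'a' => differ
  Position 1: 'a' vs 'a' => same
  Position 2: 'a' vs 'b' => differ
  Position 3: 'a' vs 'd' => differ
  Position 4: 'a' vs 'b' => differ
  Position 5: 'b' vs 'd' => differ
  Position 6: 'd' vs 'd' => same
  Position 7: 'b' vs 'd' => differ
  Position 8: 'a' vs 'c' => differ
Total differences (Hamming distance): 7

7


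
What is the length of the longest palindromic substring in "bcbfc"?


Input: "bcbfc"
Checking substrings for palindromes:
  [0:3] "bcb" (len 3) => palindrome
Longest palindromic substring: "bcb" with length 3

3


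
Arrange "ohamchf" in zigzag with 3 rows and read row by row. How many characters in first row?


Zigzag "ohamchf" into 3 rows:
Placing characters:
  'o' => row 0
  'h' => row 1
  'a' => row 2
  'm' => row 1
  'c' => row 0
  'h' => row 1
  'f' => row 2
Rows:
  Row 0: "oc"
  Row 1: "hmh"
  Row 2: "af"
First row length: 2

2


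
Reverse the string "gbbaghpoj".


Input: gbbaghpoj
Reading characters right to left:
  Position 8: 'j'
  Position 7: 'o'
  Position 6: 'p'
  Position 5: 'h'
  Position 4: 'g'
  Position 3: 'a'
  Position 2: 'b'
  Position 1: 'b'
  Position 0: 'g'
Reversed: jophgabbg

jophgabbg


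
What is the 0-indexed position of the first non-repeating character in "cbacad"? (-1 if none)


Input: cbacad
Character frequencies:
  'a': 2
  'b': 1
  'c': 2
  'd': 1
Scanning left to right for freq == 1:
  Position 0 ('c'): freq=2, skip
  Position 1 ('b'): unique! => answer = 1

1


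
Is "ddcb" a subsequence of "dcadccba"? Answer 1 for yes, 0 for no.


Check if "ddcb" is a subsequence of "dcadccba"
Greedy scan:
  Position 0 ('d'): matches sub[0] = 'd'
  Position 1 ('c'): no match needed
  Position 2 ('a'): no match needed
  Position 3 ('d'): matches sub[1] = 'd'
  Position 4 ('c'): matches sub[2] = 'c'
  Position 5 ('c'): no match needed
  Position 6 ('b'): matches sub[3] = 'b'
  Position 7 ('a'): no match needed
All 4 characters matched => is a subsequence

1


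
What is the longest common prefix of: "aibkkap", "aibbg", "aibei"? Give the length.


Words: aibkkap, aibbg, aibei
  Position 0: all 'a' => match
  Position 1: all 'i' => match
  Position 2: all 'b' => match
  Position 3: ('k', 'b', 'e') => mismatch, stop
LCP = "aib" (length 3)

3


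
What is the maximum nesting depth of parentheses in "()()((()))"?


Input: "()()((()))"
Tracking depth:
  Position 0 '(': depth becomes 1
  Position 1 ')': depth becomes 0
  Position 2 '(': depth becomes 1
  Position 3 ')': depth becomes 0
  Position 4 '(': depth becomes 1
  Position 5 '(': depth becomes 2
  Position 6 '(': depth becomes 3
  Position 7 ')': depth becomes 2
  Position 8 ')': depth becomes 1
  Position 9 ')': depth becomes 0
Maximum depth reached: 3

3


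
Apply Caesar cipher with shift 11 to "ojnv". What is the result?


Caesar cipher: shift "ojnv" by 11
  'o' (pos 14) + 11 = pos 25 = 'z'
  'j' (pos 9) + 11 = pos 20 = 'u'
  'n' (pos 13) + 11 = pos 24 = 'y'
  'v' (pos 21) + 11 = pos 6 = 'g'
Result: zuyg

zuyg


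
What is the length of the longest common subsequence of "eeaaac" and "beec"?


LCS of "eeaaac" and "beec"
DP table:
           b    e    e    c
      0    0    0    0    0
  e   0    0    1    1    1
  e   0    0    1    2    2
  a   0    0    1    2    2
  a   0    0    1    2    2
  a   0    0    1    2    2
  c   0    0    1    2    3
LCS length = dp[6][4] = 3

3


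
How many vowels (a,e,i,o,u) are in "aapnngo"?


Input: aapnngo
Checking each character:
  'a' at position 0: vowel (running total: 1)
  'a' at position 1: vowel (running total: 2)
  'p' at position 2: consonant
  'n' at position 3: consonant
  'n' at position 4: consonant
  'g' at position 5: consonant
  'o' at position 6: vowel (running total: 3)
Total vowels: 3

3


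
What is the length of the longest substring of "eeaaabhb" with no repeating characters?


Input: "eeaaabhb"
Sliding window (track last position of each char):
  Position 0 ('e'): window [0,0] length 1 -- new best
  Position 1 ('e'): repeat (last at 0), move window start to 1
  Position 1 ('e'): window [1,1] length 1
  Position 2 ('a'): window [1,2] length 2 -- new best
  Position 3 ('a'): repeat (last at 2), move window start to 3
  Position 3 ('a'): window [3,3] length 1
  Position 4 ('a'): repeat (last at 3), move window start to 4
  Position 4 ('a'): window [4,4] length 1
  Position 5 ('b'): window [4,5] length 2
  Position 6 ('h'): window [4,6] length 3 -- new best
  Position 7 ('b'): repeat (last at 5), move window start to 6
  Position 7 ('b'): window [6,7] length 2
Longest substring with no repeats: "abh" with length 3

3


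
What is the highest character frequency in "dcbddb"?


Input: dcbddb
Character counts:
  'b': 2
  'c': 1
  'd': 3
Maximum frequency: 3

3


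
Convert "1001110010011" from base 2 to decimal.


Input: "1001110010011" in base 2
Positional expansion:
  Digit '1' (value 1) x 2^12 = 4096
  Digit '0' (value 0) x 2^11 = 0
  Digit '0' (value 0) x 2^10 = 0
  Digit '1' (value 1) x 2^9 = 512
  Digit '1' (value 1) x 2^8 = 256
  Digit '1' (value 1) x 2^7 = 128
  Digit '0' (value 0) x 2^6 = 0
  Digit '0' (value 0) x 2^5 = 0
  Digit '1' (value 1) x 2^4 = 16
  Digit '0' (value 0) x 2^3 = 0
  Digit '0' (value 0) x 2^2 = 0
  Digit '1' (value 1) x 2^1 = 2
  Digit '1' (value 1) x 2^0 = 1
Sum = 5011

5011


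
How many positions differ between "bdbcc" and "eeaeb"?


Comparing "bdbcc" and "eeaeb" position by position:
  Position 0: 'b' vs 'e' => DIFFER
  Position 1: 'd' vs 'e' => DIFFER
  Position 2: 'b' vs 'a' => DIFFER
  Position 3: 'c' vs 'e' => DIFFER
  Position 4: 'c' vs 'b' => DIFFER
Positions that differ: 5

5


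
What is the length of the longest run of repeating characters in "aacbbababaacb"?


Input: "aacbbababaacb"
Scanning for longest run:
  Position 1 ('a'): continues run of 'a', length=2
  Position 2 ('c'): new char, reset run to 1
  Position 3 ('b'): new char, reset run to 1
  Position 4 ('b'): continues run of 'b', length=2
  Position 5 ('a'): new char, reset run to 1
  Position 6 ('b'): new char, reset run to 1
  Position 7 ('a'): new char, reset run to 1
  Position 8 ('b'): new char, reset run to 1
  Position 9 ('a'): new char, reset run to 1
  Position 10 ('a'): continues run of 'a', length=2
  Position 11 ('c'): new char, reset run to 1
  Position 12 ('b'): new char, reset run to 1
Longest run: 'a' with length 2

2


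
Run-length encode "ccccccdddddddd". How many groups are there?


Input: ccccccdddddddd
Scanning for consecutive runs:
  Group 1: 'c' x 6 (positions 0-5)
  Group 2: 'd' x 8 (positions 6-13)
Total groups: 2

2


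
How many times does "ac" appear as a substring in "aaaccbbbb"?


Searching for "ac" in "aaaccbbbb"
Scanning each position:
  Position 0: "aa" => no
  Position 1: "aa" => no
  Position 2: "ac" => MATCH
  Position 3: "cc" => no
  Position 4: "cb" => no
  Position 5: "bb" => no
  Position 6: "bb" => no
  Position 7: "bb" => no
Total occurrences: 1

1


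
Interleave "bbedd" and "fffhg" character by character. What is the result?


Interleaving "bbedd" and "fffhg":
  Position 0: 'b' from first, 'f' from second => "bf"
  Position 1: 'b' from first, 'f' from second => "bf"
  Position 2: 'e' from first, 'f' from second => "ef"
  Position 3: 'd' from first, 'h' from second => "dh"
  Position 4: 'd' from first, 'g' from second => "dg"
Result: bfbfefdhdg

bfbfefdhdg


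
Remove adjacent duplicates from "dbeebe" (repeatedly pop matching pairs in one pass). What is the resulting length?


Input: dbeebe
Stack-based adjacent duplicate removal:
  Read 'd': push. Stack: d
  Read 'b': push. Stack: db
  Read 'e': push. Stack: dbe
  Read 'e': matches stack top 'e' => pop. Stack: db
  Read 'b': matches stack top 'b' => pop. Stack: d
  Read 'e': push. Stack: de
Final stack: "de" (length 2)

2


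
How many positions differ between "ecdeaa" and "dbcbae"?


Comparing "ecdeaa" and "dbcbae" position by position:
  Position 0: 'e' vs 'd' => DIFFER
  Position 1: 'c' vs 'b' => DIFFER
  Position 2: 'd' vs 'c' => DIFFER
  Position 3: 'e' vs 'b' => DIFFER
  Position 4: 'a' vs 'a' => same
  Position 5: 'a' vs 'e' => DIFFER
Positions that differ: 5

5


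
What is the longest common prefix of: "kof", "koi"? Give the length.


Words: kof, koi
  Position 0: all 'k' => match
  Position 1: all 'o' => match
  Position 2: ('f', 'i') => mismatch, stop
LCP = "ko" (length 2)

2


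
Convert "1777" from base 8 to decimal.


Input: "1777" in base 8
Positional expansion:
  Digit '1' (value 1) x 8^3 = 512
  Digit '7' (value 7) x 8^2 = 448
  Digit '7' (value 7) x 8^1 = 56
  Digit '7' (value 7) x 8^0 = 7
Sum = 1023

1023


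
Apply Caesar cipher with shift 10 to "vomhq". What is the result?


Caesar cipher: shift "vomhq" by 10
  'v' (pos 21) + 10 = pos 5 = 'f'
  'o' (pos 14) + 10 = pos 24 = 'y'
  'm' (pos 12) + 10 = pos 22 = 'w'
  'h' (pos 7) + 10 = pos 17 = 'r'
  'q' (pos 16) + 10 = pos 0 = 'a'
Result: fywra

fywra


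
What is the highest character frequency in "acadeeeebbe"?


Input: acadeeeebbe
Character counts:
  'a': 2
  'b': 2
  'c': 1
  'd': 1
  'e': 5
Maximum frequency: 5

5


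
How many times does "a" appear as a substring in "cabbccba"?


Searching for "a" in "cabbccba"
Scanning each position:
  Position 0: "c" => no
  Position 1: "a" => MATCH
  Position 2: "b" => no
  Position 3: "b" => no
  Position 4: "c" => no
  Position 5: "c" => no
  Position 6: "b" => no
  Position 7: "a" => MATCH
Total occurrences: 2

2


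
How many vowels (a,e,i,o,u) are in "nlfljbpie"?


Input: nlfljbpie
Checking each character:
  'n' at position 0: consonant
  'l' at position 1: consonant
  'f' at position 2: consonant
  'l' at position 3: consonant
  'j' at position 4: consonant
  'b' at position 5: consonant
  'p' at position 6: consonant
  'i' at position 7: vowel (running total: 1)
  'e' at position 8: vowel (running total: 2)
Total vowels: 2

2


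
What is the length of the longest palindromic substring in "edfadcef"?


Input: "edfadcef"
Checking substrings for palindromes:
  No multi-char palindromic substrings found
Longest palindromic substring: "e" with length 1

1


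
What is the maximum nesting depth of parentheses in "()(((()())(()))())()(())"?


Input: "()(((()())(()))())()(())"
Tracking depth:
  Position 0 '(': depth becomes 1
  Position 1 ')': depth becomes 0
  Position 2 '(': depth becomes 1
  Position 3 '(': depth becomes 2
  Position 4 '(': depth becomes 3
  Position 5 '(': depth becomes 4
  Position 6 ')': depth becomes 3
  Position 7 '(': depth becomes 4
  Position 8 ')': depth becomes 3
  Position 9 ')': depth becomes 2
  Position 10 '(': depth becomes 3
  Position 11 '(': depth becomes 4
  Position 12 ')': depth becomes 3
  Position 13 ')': depth becomes 2
  Position 14 ')': depth becomes 1
  Position 15 '(': depth becomes 2
  Position 16 ')': depth becomes 1
  Position 17 ')': depth becomes 0
  Position 18 '(': depth becomes 1
  Position 19 ')': depth becomes 0
  Position 20 '(': depth becomes 1
  Position 21 '(': depth becomes 2
  Position 22 ')': depth becomes 1
  Position 23 ')': depth becomes 0
Maximum depth reached: 4

4


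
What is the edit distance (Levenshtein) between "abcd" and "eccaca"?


Computing edit distance: "abcd" -> "eccaca"
DP table:
           e    c    c    a    c    a
      0    1    2    3    4    5    6
  a   1    1    2    3    3    4    5
  b   2    2    2    3    4    4    5
  c   3    3    2    2    3    4    5
  d   4    4    3    3    3    4    5
Edit distance = dp[4][6] = 5

5


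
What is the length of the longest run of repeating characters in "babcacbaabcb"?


Input: "babcacbaabcb"
Scanning for longest run:
  Position 1 ('a'): new char, reset run to 1
  Position 2 ('b'): new char, reset run to 1
  Position 3 ('c'): new char, reset run to 1
  Position 4 ('a'): new char, reset run to 1
  Position 5 ('c'): new char, reset run to 1
  Position 6 ('b'): new char, reset run to 1
  Position 7 ('a'): new char, reset run to 1
  Position 8 ('a'): continues run of 'a', length=2
  Position 9 ('b'): new char, reset run to 1
  Position 10 ('c'): new char, reset run to 1
  Position 11 ('b'): new char, reset run to 1
Longest run: 'a' with length 2

2


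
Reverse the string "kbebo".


Input: kbebo
Reading characters right to left:
  Position 4: 'o'
  Position 3: 'b'
  Position 2: 'e'
  Position 1: 'b'
  Position 0: 'k'
Reversed: obebk

obebk


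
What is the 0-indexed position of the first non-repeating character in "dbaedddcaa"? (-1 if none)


Input: dbaedddcaa
Character frequencies:
  'a': 3
  'b': 1
  'c': 1
  'd': 4
  'e': 1
Scanning left to right for freq == 1:
  Position 0 ('d'): freq=4, skip
  Position 1 ('b'): unique! => answer = 1

1


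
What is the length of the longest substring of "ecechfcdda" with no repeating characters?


Input: "ecechfcdda"
Sliding window (track last position of each char):
  Position 0 ('e'): window [0,0] length 1 -- new best
  Position 1 ('c'): window [0,1] length 2 -- new best
  Position 2 ('e'): repeat (last at 0), move window start to 1
  Position 2 ('e'): window [1,2] length 2
  Position 3 ('c'): repeat (last at 1), move window start to 2
  Position 3 ('c'): window [2,3] length 2
  Position 4 ('h'): window [2,4] length 3 -- new best
  Position 5 ('f'): window [2,5] length 4 -- new best
  Position 6 ('c'): repeat (last at 3), move window start to 4
  Position 6 ('c'): window [4,6] length 3
  Position 7 ('d'): window [4,7] length 4
  Position 8 ('d'): repeat (last at 7), move window start to 8
  Position 8 ('d'): window [8,8] length 1
  Position 9 ('a'): window [8,9] length 2
Longest substring with no repeats: "echf" with length 4

4


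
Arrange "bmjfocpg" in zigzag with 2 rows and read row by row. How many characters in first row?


Zigzag "bmjfocpg" into 2 rows:
Placing characters:
  'b' => row 0
  'm' => row 1
  'j' => row 0
  'f' => row 1
  'o' => row 0
  'c' => row 1
  'p' => row 0
  'g' => row 1
Rows:
  Row 0: "bjop"
  Row 1: "mfcg"
First row length: 4

4


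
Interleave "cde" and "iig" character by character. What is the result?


Interleaving "cde" and "iig":
  Position 0: 'c' from first, 'i' from second => "ci"
  Position 1: 'd' from first, 'i' from second => "di"
  Position 2: 'e' from first, 'g' from second => "eg"
Result: cidieg

cidieg


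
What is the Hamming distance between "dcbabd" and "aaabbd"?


Comparing "dcbabd" and "aaabbd" position by position:
  Position 0: 'd' vs 'a' => differ
  Position 1: 'c' vs 'a' => differ
  Position 2: 'b' vs 'a' => differ
  Position 3: 'a' vs 'b' => differ
  Position 4: 'b' vs 'b' => same
  Position 5: 'd' vs 'd' => same
Total differences (Hamming distance): 4

4


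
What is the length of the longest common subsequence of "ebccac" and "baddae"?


LCS of "ebccac" and "baddae"
DP table:
           b    a    d    d    a    e
      0    0    0    0    0    0    0
  e   0    0    0    0    0    0    1
  b   0    1    1    1    1    1    1
  c   0    1    1    1    1    1    1
  c   0    1    1    1    1    1    1
  a   0    1    2    2    2    2    2
  c   0    1    2    2    2    2    2
LCS length = dp[6][6] = 2

2


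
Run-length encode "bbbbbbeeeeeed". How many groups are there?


Input: bbbbbbeeeeeed
Scanning for consecutive runs:
  Group 1: 'b' x 6 (positions 0-5)
  Group 2: 'e' x 6 (positions 6-11)
  Group 3: 'd' x 1 (positions 12-12)
Total groups: 3

3


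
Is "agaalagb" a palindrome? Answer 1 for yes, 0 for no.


Input: agaalagb
Reversed: bgalaaga
  Compare pos 0 ('a') with pos 7 ('b'): MISMATCH
  Compare pos 1 ('g') with pos 6 ('g'): match
  Compare pos 2 ('a') with pos 5 ('a'): match
  Compare pos 3 ('a') with pos 4 ('l'): MISMATCH
Result: not a palindrome

0


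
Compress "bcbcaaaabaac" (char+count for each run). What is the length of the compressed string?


Input: bcbcaaaabaac
Runs:
  'b' x 1 => "b1"
  'c' x 1 => "c1"
  'b' x 1 => "b1"
  'c' x 1 => "c1"
  'a' x 4 => "a4"
  'b' x 1 => "b1"
  'a' x 2 => "a2"
  'c' x 1 => "c1"
Compressed: "b1c1b1c1a4b1a2c1"
Compressed length: 16

16


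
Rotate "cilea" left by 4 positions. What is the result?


Input: "cilea", rotate left by 4
First 4 characters: "cile"
Remaining characters: "a"
Concatenate remaining + first: "a" + "cile" = "acile"

acile


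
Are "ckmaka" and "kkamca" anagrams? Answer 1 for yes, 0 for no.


Strings: "ckmaka", "kkamca"
Sorted first:  aackkm
Sorted second: aackkm
Sorted forms match => anagrams

1


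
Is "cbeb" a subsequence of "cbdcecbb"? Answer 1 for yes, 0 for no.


Check if "cbeb" is a subsequence of "cbdcecbb"
Greedy scan:
  Position 0 ('c'): matches sub[0] = 'c'
  Position 1 ('b'): matches sub[1] = 'b'
  Position 2 ('d'): no match needed
  Position 3 ('c'): no match needed
  Position 4 ('e'): matches sub[2] = 'e'
  Position 5 ('c'): no match needed
  Position 6 ('b'): matches sub[3] = 'b'
  Position 7 ('b'): no match needed
All 4 characters matched => is a subsequence

1


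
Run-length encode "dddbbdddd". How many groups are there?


Input: dddbbdddd
Scanning for consecutive runs:
  Group 1: 'd' x 3 (positions 0-2)
  Group 2: 'b' x 2 (positions 3-4)
  Group 3: 'd' x 4 (positions 5-8)
Total groups: 3

3


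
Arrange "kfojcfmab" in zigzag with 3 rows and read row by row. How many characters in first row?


Zigzag "kfojcfmab" into 3 rows:
Placing characters:
  'k' => row 0
  'f' => row 1
  'o' => row 2
  'j' => row 1
  'c' => row 0
  'f' => row 1
  'm' => row 2
  'a' => row 1
  'b' => row 0
Rows:
  Row 0: "kcb"
  Row 1: "fjfa"
  Row 2: "om"
First row length: 3

3


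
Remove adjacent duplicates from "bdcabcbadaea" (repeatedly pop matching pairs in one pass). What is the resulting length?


Input: bdcabcbadaea
Stack-based adjacent duplicate removal:
  Read 'b': push. Stack: b
  Read 'd': push. Stack: bd
  Read 'c': push. Stack: bdc
  Read 'a': push. Stack: bdca
  Read 'b': push. Stack: bdcab
  Read 'c': push. Stack: bdcabc
  Read 'b': push. Stack: bdcabcb
  Read 'a': push. Stack: bdcabcba
  Read 'd': push. Stack: bdcabcbad
  Read 'a': push. Stack: bdcabcbada
  Read 'e': push. Stack: bdcabcbadae
  Read 'a': push. Stack: bdcabcbadaea
Final stack: "bdcabcbadaea" (length 12)

12


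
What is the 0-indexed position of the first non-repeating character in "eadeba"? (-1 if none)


Input: eadeba
Character frequencies:
  'a': 2
  'b': 1
  'd': 1
  'e': 2
Scanning left to right for freq == 1:
  Position 0 ('e'): freq=2, skip
  Position 1 ('a'): freq=2, skip
  Position 2 ('d'): unique! => answer = 2

2


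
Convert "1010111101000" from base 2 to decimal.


Input: "1010111101000" in base 2
Positional expansion:
  Digit '1' (value 1) x 2^12 = 4096
  Digit '0' (value 0) x 2^11 = 0
  Digit '1' (value 1) x 2^10 = 1024
  Digit '0' (value 0) x 2^9 = 0
  Digit '1' (value 1) x 2^8 = 256
  Digit '1' (value 1) x 2^7 = 128
  Digit '1' (value 1) x 2^6 = 64
  Digit '1' (value 1) x 2^5 = 32
  Digit '0' (value 0) x 2^4 = 0
  Digit '1' (value 1) x 2^3 = 8
  Digit '0' (value 0) x 2^2 = 0
  Digit '0' (value 0) x 2^1 = 0
  Digit '0' (value 0) x 2^0 = 0
Sum = 5608

5608


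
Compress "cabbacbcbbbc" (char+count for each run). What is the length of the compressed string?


Input: cabbacbcbbbc
Runs:
  'c' x 1 => "c1"
  'a' x 1 => "a1"
  'b' x 2 => "b2"
  'a' x 1 => "a1"
  'c' x 1 => "c1"
  'b' x 1 => "b1"
  'c' x 1 => "c1"
  'b' x 3 => "b3"
  'c' x 1 => "c1"
Compressed: "c1a1b2a1c1b1c1b3c1"
Compressed length: 18

18


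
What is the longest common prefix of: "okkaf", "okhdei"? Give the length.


Words: okkaf, okhdei
  Position 0: all 'o' => match
  Position 1: all 'k' => match
  Position 2: ('k', 'h') => mismatch, stop
LCP = "ok" (length 2)

2


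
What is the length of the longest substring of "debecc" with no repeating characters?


Input: "debecc"
Sliding window (track last position of each char):
  Position 0 ('d'): window [0,0] length 1 -- new best
  Position 1 ('e'): window [0,1] length 2 -- new best
  Position 2 ('b'): window [0,2] length 3 -- new best
  Position 3 ('e'): repeat (last at 1), move window start to 2
  Position 3 ('e'): window [2,3] length 2
  Position 4 ('c'): window [2,4] length 3
  Position 5 ('c'): repeat (last at 4), move window start to 5
  Position 5 ('c'): window [5,5] length 1
Longest substring with no repeats: "deb" with length 3

3


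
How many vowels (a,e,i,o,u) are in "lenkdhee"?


Input: lenkdhee
Checking each character:
  'l' at position 0: consonant
  'e' at position 1: vowel (running total: 1)
  'n' at position 2: consonant
  'k' at position 3: consonant
  'd' at position 4: consonant
  'h' at position 5: consonant
  'e' at position 6: vowel (running total: 2)
  'e' at position 7: vowel (running total: 3)
Total vowels: 3

3


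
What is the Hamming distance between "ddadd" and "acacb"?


Comparing "ddadd" and "acacb" position by position:
  Position 0: 'd' vs 'a' => differ
  Position 1: 'd' vs 'c' => differ
  Position 2: 'a' vs 'a' => same
  Position 3: 'd' vs 'c' => differ
  Position 4: 'd' vs 'b' => differ
Total differences (Hamming distance): 4

4


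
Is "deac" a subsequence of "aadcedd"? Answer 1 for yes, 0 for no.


Check if "deac" is a subsequence of "aadcedd"
Greedy scan:
  Position 0 ('a'): no match needed
  Position 1 ('a'): no match needed
  Position 2 ('d'): matches sub[0] = 'd'
  Position 3 ('c'): no match needed
  Position 4 ('e'): matches sub[1] = 'e'
  Position 5 ('d'): no match needed
  Position 6 ('d'): no match needed
Only matched 2/4 characters => not a subsequence

0


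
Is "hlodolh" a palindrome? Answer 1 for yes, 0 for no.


Input: hlodolh
Reversed: hlodolh
  Compare pos 0 ('h') with pos 6 ('h'): match
  Compare pos 1 ('l') with pos 5 ('l'): match
  Compare pos 2 ('o') with pos 4 ('o'): match
Result: palindrome

1


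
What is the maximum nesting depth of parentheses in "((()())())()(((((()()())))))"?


Input: "((()())())()(((((()()())))))"
Tracking depth:
  Position 0 '(': depth becomes 1
  Position 1 '(': depth becomes 2
  Position 2 '(': depth becomes 3
  Position 3 ')': depth becomes 2
  Position 4 '(': depth becomes 3
  Position 5 ')': depth becomes 2
  Position 6 ')': depth becomes 1
  Position 7 '(': depth becomes 2
  Position 8 ')': depth becomes 1
  Position 9 ')': depth becomes 0
  Position 10 '(': depth becomes 1
  Position 11 ')': depth becomes 0
  Position 12 '(': depth becomes 1
  Position 13 '(': depth becomes 2
  Position 14 '(': depth becomes 3
  Position 15 '(': depth becomes 4
  Position 16 '(': depth becomes 5
  Position 17 '(': depth becomes 6
  Position 18 ')': depth becomes 5
  Position 19 '(': depth becomes 6
  Position 20 ')': depth becomes 5
  Position 21 '(': depth becomes 6
  Position 22 ')': depth becomes 5
  Position 23 ')': depth becomes 4
  Position 24 ')': depth becomes 3
  Position 25 ')': depth becomes 2
  Position 26 ')': depth becomes 1
  Position 27 ')': depth becomes 0
Maximum depth reached: 6

6


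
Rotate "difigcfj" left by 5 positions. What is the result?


Input: "difigcfj", rotate left by 5
First 5 characters: "difig"
Remaining characters: "cfj"
Concatenate remaining + first: "cfj" + "difig" = "cfjdifig"

cfjdifig


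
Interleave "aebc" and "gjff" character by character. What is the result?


Interleaving "aebc" and "gjff":
  Position 0: 'a' from first, 'g' from second => "ag"
  Position 1: 'e' from first, 'j' from second => "ej"
  Position 2: 'b' from first, 'f' from second => "bf"
  Position 3: 'c' from first, 'f' from second => "cf"
Result: agejbfcf

agejbfcf


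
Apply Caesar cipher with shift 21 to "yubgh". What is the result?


Caesar cipher: shift "yubgh" by 21
  'y' (pos 24) + 21 = pos 19 = 't'
  'u' (pos 20) + 21 = pos 15 = 'p'
  'b' (pos 1) + 21 = pos 22 = 'w'
  'g' (pos 6) + 21 = pos 1 = 'b'
  'h' (pos 7) + 21 = pos 2 = 'c'
Result: tpwbc

tpwbc


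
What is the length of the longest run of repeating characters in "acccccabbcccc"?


Input: "acccccabbcccc"
Scanning for longest run:
  Position 1 ('c'): new char, reset run to 1
  Position 2 ('c'): continues run of 'c', length=2
  Position 3 ('c'): continues run of 'c', length=3
  Position 4 ('c'): continues run of 'c', length=4
  Position 5 ('c'): continues run of 'c', length=5
  Position 6 ('a'): new char, reset run to 1
  Position 7 ('b'): new char, reset run to 1
  Position 8 ('b'): continues run of 'b', length=2
  Position 9 ('c'): new char, reset run to 1
  Position 10 ('c'): continues run of 'c', length=2
  Position 11 ('c'): continues run of 'c', length=3
  Position 12 ('c'): continues run of 'c', length=4
Longest run: 'c' with length 5

5


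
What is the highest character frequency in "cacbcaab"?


Input: cacbcaab
Character counts:
  'a': 3
  'b': 2
  'c': 3
Maximum frequency: 3

3


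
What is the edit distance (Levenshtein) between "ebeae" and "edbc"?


Computing edit distance: "ebeae" -> "edbc"
DP table:
           e    d    b    c
      0    1    2    3    4
  e   1    0    1    2    3
  b   2    1    1    1    2
  e   3    2    2    2    2
  a   4    3    3    3    3
  e   5    4    4    4    4
Edit distance = dp[5][4] = 4

4


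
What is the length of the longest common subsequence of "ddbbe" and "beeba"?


LCS of "ddbbe" and "beeba"
DP table:
           b    e    e    b    a
      0    0    0    0    0    0
  d   0    0    0    0    0    0
  d   0    0    0    0    0    0
  b   0    1    1    1    1    1
  b   0    1    1    1    2    2
  e   0    1    2    2    2    2
LCS length = dp[5][5] = 2

2


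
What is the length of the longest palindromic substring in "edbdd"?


Input: "edbdd"
Checking substrings for palindromes:
  [1:4] "dbd" (len 3) => palindrome
  [3:5] "dd" (len 2) => palindrome
Longest palindromic substring: "dbd" with length 3

3


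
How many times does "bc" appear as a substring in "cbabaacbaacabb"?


Searching for "bc" in "cbabaacbaacabb"
Scanning each position:
  Position 0: "cb" => no
  Position 1: "ba" => no
  Position 2: "ab" => no
  Position 3: "ba" => no
  Position 4: "aa" => no
  Position 5: "ac" => no
  Position 6: "cb" => no
  Position 7: "ba" => no
  Position 8: "aa" => no
  Position 9: "ac" => no
  Position 10: "ca" => no
  Position 11: "ab" => no
  Position 12: "bb" => no
Total occurrences: 0

0


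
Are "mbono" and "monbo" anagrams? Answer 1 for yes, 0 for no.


Strings: "mbono", "monbo"
Sorted first:  bmnoo
Sorted second: bmnoo
Sorted forms match => anagrams

1


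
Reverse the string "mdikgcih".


Input: mdikgcih
Reading characters right to left:
  Position 7: 'h'
  Position 6: 'i'
  Position 5: 'c'
  Position 4: 'g'
  Position 3: 'k'
  Position 2: 'i'
  Position 1: 'd'
  Position 0: 'm'
Reversed: hicgkidm

hicgkidm


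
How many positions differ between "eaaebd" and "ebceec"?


Comparing "eaaebd" and "ebceec" position by position:
  Position 0: 'e' vs 'e' => same
  Position 1: 'a' vs 'b' => DIFFER
  Position 2: 'a' vs 'c' => DIFFER
  Position 3: 'e' vs 'e' => same
  Position 4: 'b' vs 'e' => DIFFER
  Position 5: 'd' vs 'c' => DIFFER
Positions that differ: 4

4


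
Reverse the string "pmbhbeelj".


Input: pmbhbeelj
Reading characters right to left:
  Position 8: 'j'
  Position 7: 'l'
  Position 6: 'e'
  Position 5: 'e'
  Position 4: 'b'
  Position 3: 'h'
  Position 2: 'b'
  Position 1: 'm'
  Position 0: 'p'
Reversed: jleebhbmp

jleebhbmp


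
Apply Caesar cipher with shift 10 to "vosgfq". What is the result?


Caesar cipher: shift "vosgfq" by 10
  'v' (pos 21) + 10 = pos 5 = 'f'
  'o' (pos 14) + 10 = pos 24 = 'y'
  's' (pos 18) + 10 = pos 2 = 'c'
  'g' (pos 6) + 10 = pos 16 = 'q'
  'f' (pos 5) + 10 = pos 15 = 'p'
  'q' (pos 16) + 10 = pos 0 = 'a'
Result: fycqpa

fycqpa


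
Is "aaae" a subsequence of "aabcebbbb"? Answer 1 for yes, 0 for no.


Check if "aaae" is a subsequence of "aabcebbbb"
Greedy scan:
  Position 0 ('a'): matches sub[0] = 'a'
  Position 1 ('a'): matches sub[1] = 'a'
  Position 2 ('b'): no match needed
  Position 3 ('c'): no match needed
  Position 4 ('e'): no match needed
  Position 5 ('b'): no match needed
  Position 6 ('b'): no match needed
  Position 7 ('b'): no match needed
  Position 8 ('b'): no match needed
Only matched 2/4 characters => not a subsequence

0


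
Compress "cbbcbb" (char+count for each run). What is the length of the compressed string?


Input: cbbcbb
Runs:
  'c' x 1 => "c1"
  'b' x 2 => "b2"
  'c' x 1 => "c1"
  'b' x 2 => "b2"
Compressed: "c1b2c1b2"
Compressed length: 8

8


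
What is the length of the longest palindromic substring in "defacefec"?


Input: "defacefec"
Checking substrings for palindromes:
  [4:9] "cefec" (len 5) => palindrome
  [5:8] "efe" (len 3) => palindrome
Longest palindromic substring: "cefec" with length 5

5


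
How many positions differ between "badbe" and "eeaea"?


Comparing "badbe" and "eeaea" position by position:
  Position 0: 'b' vs 'e' => DIFFER
  Position 1: 'a' vs 'e' => DIFFER
  Position 2: 'd' vs 'a' => DIFFER
  Position 3: 'b' vs 'e' => DIFFER
  Position 4: 'e' vs 'a' => DIFFER
Positions that differ: 5

5


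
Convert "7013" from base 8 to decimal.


Input: "7013" in base 8
Positional expansion:
  Digit '7' (value 7) x 8^3 = 3584
  Digit '0' (value 0) x 8^2 = 0
  Digit '1' (value 1) x 8^1 = 8
  Digit '3' (value 3) x 8^0 = 3
Sum = 3595

3595


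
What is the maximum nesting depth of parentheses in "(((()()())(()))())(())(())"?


Input: "(((()()())(()))())(())(())"
Tracking depth:
  Position 0 '(': depth becomes 1
  Position 1 '(': depth becomes 2
  Position 2 '(': depth becomes 3
  Position 3 '(': depth becomes 4
  Position 4 ')': depth becomes 3
  Position 5 '(': depth becomes 4
  Position 6 ')': depth becomes 3
  Position 7 '(': depth becomes 4
  Position 8 ')': depth becomes 3
  Position 9 ')': depth becomes 2
  Position 10 '(': depth becomes 3
  Position 11 '(': depth becomes 4
  Position 12 ')': depth becomes 3
  Position 13 ')': depth becomes 2
  Position 14 ')': depth becomes 1
  Position 15 '(': depth becomes 2
  Position 16 ')': depth becomes 1
  Position 17 ')': depth becomes 0
  Position 18 '(': depth becomes 1
  Position 19 '(': depth becomes 2
  Position 20 ')': depth becomes 1
  Position 21 ')': depth becomes 0
  Position 22 '(': depth becomes 1
  Position 23 '(': depth becomes 2
  Position 24 ')': depth becomes 1
  Position 25 ')': depth becomes 0
Maximum depth reached: 4

4


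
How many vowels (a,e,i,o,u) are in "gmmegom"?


Input: gmmegom
Checking each character:
  'g' at position 0: consonant
  'm' at position 1: consonant
  'm' at position 2: consonant
  'e' at position 3: vowel (running total: 1)
  'g' at position 4: consonant
  'o' at position 5: vowel (running total: 2)
  'm' at position 6: consonant
Total vowels: 2

2


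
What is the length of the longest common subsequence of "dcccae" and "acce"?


LCS of "dcccae" and "acce"
DP table:
           a    c    c    e
      0    0    0    0    0
  d   0    0    0    0    0
  c   0    0    1    1    1
  c   0    0    1    2    2
  c   0    0    1    2    2
  a   0    1    1    2    2
  e   0    1    1    2    3
LCS length = dp[6][4] = 3

3


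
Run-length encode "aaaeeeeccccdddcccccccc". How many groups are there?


Input: aaaeeeeccccdddcccccccc
Scanning for consecutive runs:
  Group 1: 'a' x 3 (positions 0-2)
  Group 2: 'e' x 4 (positions 3-6)
  Group 3: 'c' x 4 (positions 7-10)
  Group 4: 'd' x 3 (positions 11-13)
  Group 5: 'c' x 8 (positions 14-21)
Total groups: 5

5


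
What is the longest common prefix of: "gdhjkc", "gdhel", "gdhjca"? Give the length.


Words: gdhjkc, gdhel, gdhjca
  Position 0: all 'g' => match
  Position 1: all 'd' => match
  Position 2: all 'h' => match
  Position 3: ('j', 'e', 'j') => mismatch, stop
LCP = "gdh" (length 3)

3
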